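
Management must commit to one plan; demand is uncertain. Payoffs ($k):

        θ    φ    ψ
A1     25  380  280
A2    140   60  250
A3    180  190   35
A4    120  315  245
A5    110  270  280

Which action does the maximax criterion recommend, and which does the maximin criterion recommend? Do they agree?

maximax → A1; maximin → A4 (disagree)

Row maxima: A1=380, A2=250, A3=190, A4=315, A5=280
Best best-case = 380 → A1.
Row minima: A1=25, A2=60, A3=35, A4=120, A5=110
Best worst-case = 120 → A4.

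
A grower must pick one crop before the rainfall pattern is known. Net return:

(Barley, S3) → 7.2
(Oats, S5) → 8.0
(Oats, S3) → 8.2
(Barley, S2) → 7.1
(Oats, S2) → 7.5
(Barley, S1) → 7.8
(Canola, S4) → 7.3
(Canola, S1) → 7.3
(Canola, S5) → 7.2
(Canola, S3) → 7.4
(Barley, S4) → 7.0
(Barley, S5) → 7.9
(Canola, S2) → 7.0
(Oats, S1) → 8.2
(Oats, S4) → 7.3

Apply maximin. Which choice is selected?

Row minima: Oats=7.3, Barley=7.0, Canola=7.0
Best worst-case = 7.3 → Oats.

Oats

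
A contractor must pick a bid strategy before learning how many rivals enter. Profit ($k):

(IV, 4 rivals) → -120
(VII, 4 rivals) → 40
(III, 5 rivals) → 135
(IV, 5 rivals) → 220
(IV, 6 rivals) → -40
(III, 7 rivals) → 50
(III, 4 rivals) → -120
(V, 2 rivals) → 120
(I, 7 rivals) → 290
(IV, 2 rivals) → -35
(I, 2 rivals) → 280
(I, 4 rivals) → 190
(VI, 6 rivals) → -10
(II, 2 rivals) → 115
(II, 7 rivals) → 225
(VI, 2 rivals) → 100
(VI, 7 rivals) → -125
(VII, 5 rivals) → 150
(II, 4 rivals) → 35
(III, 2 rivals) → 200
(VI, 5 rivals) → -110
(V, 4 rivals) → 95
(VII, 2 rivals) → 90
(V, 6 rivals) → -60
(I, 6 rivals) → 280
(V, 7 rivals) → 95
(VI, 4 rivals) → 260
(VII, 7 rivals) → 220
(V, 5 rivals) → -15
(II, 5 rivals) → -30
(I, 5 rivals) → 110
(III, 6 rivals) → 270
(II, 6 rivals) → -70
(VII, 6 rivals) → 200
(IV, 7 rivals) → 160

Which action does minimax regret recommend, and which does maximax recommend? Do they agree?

Column bests: 2 rivals=280, 4 rivals=260, 5 rivals=220, 6 rivals=280, 7 rivals=290.
I regrets: 0, 70, 110, 0, 0 → max 110
II regrets: 165, 225, 250, 350, 65 → max 350
III regrets: 80, 380, 85, 10, 240 → max 380
IV regrets: 315, 380, 0, 320, 130 → max 380
V regrets: 160, 165, 235, 340, 195 → max 340
VI regrets: 180, 0, 330, 290, 415 → max 415
VII regrets: 190, 220, 70, 80, 70 → max 220
Smallest max regret = 110 → I.
Row maxima: I=290, II=225, III=270, IV=220, V=120, VI=260, VII=220
Best best-case = 290 → I.

minimax regret → I; maximax → I (agree)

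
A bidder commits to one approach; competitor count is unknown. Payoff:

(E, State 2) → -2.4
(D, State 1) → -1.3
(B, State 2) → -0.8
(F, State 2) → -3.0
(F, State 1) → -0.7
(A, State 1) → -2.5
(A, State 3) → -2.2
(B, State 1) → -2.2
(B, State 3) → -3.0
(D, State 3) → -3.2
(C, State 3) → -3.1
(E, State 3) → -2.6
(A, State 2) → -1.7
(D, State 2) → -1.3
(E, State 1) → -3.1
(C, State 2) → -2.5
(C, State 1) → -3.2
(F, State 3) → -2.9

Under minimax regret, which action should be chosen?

D

Column bests: State 1=-0.7, State 2=-0.8, State 3=-2.2.
A regrets: 1.8, 0.9, 0.0 → max 1.8
B regrets: 1.5, 0.0, 0.8 → max 1.5
C regrets: 2.5, 1.7, 0.9 → max 2.5
D regrets: 0.6, 0.5, 1.0 → max 1.0
E regrets: 2.4, 1.6, 0.4 → max 2.4
F regrets: 0.0, 2.2, 0.7 → max 2.2
Smallest max regret = 1.0 → D.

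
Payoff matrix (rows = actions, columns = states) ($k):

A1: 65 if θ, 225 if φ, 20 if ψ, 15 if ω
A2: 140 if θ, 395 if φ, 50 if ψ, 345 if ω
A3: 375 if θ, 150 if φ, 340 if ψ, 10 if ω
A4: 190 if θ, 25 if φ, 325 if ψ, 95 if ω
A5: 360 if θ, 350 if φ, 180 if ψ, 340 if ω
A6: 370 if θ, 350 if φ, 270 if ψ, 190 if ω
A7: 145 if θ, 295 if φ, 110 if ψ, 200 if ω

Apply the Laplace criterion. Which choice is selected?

Row averages: A1=81.25, A2=232.5, A3=218.75, A4=158.75, A5=307.5, A6=295, A7=187.5
Highest average = 307.5 → A5.

A5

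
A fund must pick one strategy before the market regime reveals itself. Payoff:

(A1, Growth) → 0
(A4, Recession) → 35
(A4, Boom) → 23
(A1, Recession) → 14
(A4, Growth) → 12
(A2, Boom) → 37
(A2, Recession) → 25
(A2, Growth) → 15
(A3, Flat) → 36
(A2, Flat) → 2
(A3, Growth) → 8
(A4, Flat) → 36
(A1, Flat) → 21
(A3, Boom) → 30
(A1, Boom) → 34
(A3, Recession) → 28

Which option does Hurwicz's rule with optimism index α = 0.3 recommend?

A1: 0.3·34 + 0.7·0 = 10.2
A2: 0.3·37 + 0.7·2 = 12.5
A3: 0.3·36 + 0.7·8 = 16.4
A4: 0.3·36 + 0.7·12 = 19.2
Highest Hurwicz score = 19.2 → A4.

A4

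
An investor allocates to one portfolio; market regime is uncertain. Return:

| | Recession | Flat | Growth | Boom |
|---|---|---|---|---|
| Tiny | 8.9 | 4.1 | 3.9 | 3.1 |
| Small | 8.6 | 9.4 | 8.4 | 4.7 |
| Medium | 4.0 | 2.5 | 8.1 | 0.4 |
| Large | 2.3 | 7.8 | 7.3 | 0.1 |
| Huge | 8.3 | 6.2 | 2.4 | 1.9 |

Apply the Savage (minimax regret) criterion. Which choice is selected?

Small

Column bests: Recession=8.9, Flat=9.4, Growth=8.4, Boom=4.7.
Tiny regrets: 0.0, 5.3, 4.5, 1.6 → max 5.3
Small regrets: 0.3, 0.0, 0.0, 0.0 → max 0.3
Medium regrets: 4.9, 6.9, 0.3, 4.3 → max 6.9
Large regrets: 6.6, 1.6, 1.1, 4.6 → max 6.6
Huge regrets: 0.6, 3.2, 6.0, 2.8 → max 6.0
Smallest max regret = 0.3 → Small.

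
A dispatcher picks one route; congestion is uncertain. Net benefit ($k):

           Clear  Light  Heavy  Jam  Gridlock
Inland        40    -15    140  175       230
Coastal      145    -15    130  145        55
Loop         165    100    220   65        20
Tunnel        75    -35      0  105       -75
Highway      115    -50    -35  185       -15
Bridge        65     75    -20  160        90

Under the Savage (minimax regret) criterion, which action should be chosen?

Inland

Column bests: Clear=165, Light=100, Heavy=220, Jam=185, Gridlock=230.
Inland regrets: 125, 115, 80, 10, 0 → max 125
Coastal regrets: 20, 115, 90, 40, 175 → max 175
Loop regrets: 0, 0, 0, 120, 210 → max 210
Tunnel regrets: 90, 135, 220, 80, 305 → max 305
Highway regrets: 50, 150, 255, 0, 245 → max 255
Bridge regrets: 100, 25, 240, 25, 140 → max 240
Smallest max regret = 125 → Inland.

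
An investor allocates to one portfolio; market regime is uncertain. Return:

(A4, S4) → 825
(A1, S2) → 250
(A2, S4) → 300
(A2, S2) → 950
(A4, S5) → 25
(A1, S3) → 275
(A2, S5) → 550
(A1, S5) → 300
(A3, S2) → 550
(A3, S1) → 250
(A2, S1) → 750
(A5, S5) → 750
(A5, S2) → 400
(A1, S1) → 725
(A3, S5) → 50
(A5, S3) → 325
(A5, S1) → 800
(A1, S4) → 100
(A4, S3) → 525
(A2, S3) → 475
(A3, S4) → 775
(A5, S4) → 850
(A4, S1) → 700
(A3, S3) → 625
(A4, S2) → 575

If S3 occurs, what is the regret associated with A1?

350

Best payoff under S3 is 625.
Regret = 625 − 275 = 350.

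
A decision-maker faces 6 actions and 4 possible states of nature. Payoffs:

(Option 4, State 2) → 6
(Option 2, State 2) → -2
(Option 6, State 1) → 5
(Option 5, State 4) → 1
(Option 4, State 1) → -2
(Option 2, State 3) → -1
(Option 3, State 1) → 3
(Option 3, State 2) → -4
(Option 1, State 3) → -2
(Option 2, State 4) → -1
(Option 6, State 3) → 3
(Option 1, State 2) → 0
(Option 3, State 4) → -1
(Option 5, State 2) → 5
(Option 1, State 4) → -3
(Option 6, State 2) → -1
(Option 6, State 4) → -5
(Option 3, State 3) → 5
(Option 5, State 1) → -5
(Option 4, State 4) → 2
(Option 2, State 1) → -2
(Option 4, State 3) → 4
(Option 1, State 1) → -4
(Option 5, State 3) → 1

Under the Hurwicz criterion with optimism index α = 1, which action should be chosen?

Option 1: 1·0 + 0·(-4) = 0
Option 2: 1·(-1) + 0·(-2) = -1
Option 3: 1·5 + 0·(-4) = 5
Option 4: 1·6 + 0·(-2) = 6
Option 5: 1·5 + 0·(-5) = 5
Option 6: 1·5 + 0·(-5) = 5
Highest Hurwicz score = 6 → Option 4.

Option 4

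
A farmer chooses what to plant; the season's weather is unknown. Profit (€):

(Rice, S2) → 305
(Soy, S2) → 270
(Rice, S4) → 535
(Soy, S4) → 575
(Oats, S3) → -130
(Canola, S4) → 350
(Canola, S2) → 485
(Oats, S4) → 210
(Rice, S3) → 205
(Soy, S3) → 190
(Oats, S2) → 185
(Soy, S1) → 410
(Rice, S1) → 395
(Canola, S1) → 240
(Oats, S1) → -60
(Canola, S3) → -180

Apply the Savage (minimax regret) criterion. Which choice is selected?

Column bests: S1=410, S2=485, S3=205, S4=575.
Oats regrets: 470, 300, 335, 365 → max 470
Canola regrets: 170, 0, 385, 225 → max 385
Soy regrets: 0, 215, 15, 0 → max 215
Rice regrets: 15, 180, 0, 40 → max 180
Smallest max regret = 180 → Rice.

Rice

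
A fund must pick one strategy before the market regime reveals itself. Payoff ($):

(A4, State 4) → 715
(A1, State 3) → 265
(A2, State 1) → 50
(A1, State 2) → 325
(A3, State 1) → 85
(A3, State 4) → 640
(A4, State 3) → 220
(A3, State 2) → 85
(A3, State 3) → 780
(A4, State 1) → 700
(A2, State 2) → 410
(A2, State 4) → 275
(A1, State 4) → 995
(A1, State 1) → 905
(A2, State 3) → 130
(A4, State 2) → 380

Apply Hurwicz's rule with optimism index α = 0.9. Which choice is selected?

A1: 0.9·995 + 0.1·265 = 922
A2: 0.9·410 + 0.1·50 = 374
A3: 0.9·780 + 0.1·85 = 710.5
A4: 0.9·715 + 0.1·220 = 665.5
Highest Hurwicz score = 922 → A1.

A1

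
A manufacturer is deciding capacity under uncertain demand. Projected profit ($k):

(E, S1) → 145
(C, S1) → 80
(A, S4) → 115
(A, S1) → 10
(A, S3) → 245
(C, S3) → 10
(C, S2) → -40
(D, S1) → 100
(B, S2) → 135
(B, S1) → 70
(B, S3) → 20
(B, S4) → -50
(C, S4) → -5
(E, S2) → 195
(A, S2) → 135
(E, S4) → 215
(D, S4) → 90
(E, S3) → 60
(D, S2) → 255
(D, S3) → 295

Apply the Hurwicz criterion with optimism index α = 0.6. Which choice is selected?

D

A: 0.6·245 + 0.4·10 = 151
B: 0.6·135 + 0.4·(-50) = 61
C: 0.6·80 + 0.4·(-40) = 32
D: 0.6·295 + 0.4·90 = 213
E: 0.6·215 + 0.4·60 = 153
Highest Hurwicz score = 213 → D.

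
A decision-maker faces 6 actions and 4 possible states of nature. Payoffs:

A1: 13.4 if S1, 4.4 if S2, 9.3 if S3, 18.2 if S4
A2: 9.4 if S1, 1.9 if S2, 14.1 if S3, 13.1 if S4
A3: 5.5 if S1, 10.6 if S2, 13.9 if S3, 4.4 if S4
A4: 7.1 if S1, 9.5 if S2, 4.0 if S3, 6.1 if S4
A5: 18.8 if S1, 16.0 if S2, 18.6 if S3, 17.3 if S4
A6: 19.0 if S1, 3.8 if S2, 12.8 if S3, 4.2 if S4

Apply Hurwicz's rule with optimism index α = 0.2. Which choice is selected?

A1: 0.2·18.2 + 0.8·4.4 = 7.16
A2: 0.2·14.1 + 0.8·1.9 = 4.34
A3: 0.2·13.9 + 0.8·4.4 = 6.3
A4: 0.2·9.5 + 0.8·4.0 = 5.1
A5: 0.2·18.8 + 0.8·16.0 = 16.56
A6: 0.2·19.0 + 0.8·3.8 = 6.84
Highest Hurwicz score = 16.56 → A5.

A5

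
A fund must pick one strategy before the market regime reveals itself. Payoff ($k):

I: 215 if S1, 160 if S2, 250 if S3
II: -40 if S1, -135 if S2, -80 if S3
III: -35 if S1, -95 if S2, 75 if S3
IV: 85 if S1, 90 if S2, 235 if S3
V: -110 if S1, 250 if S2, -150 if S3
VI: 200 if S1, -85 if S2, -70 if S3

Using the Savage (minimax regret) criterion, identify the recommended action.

Column bests: S1=215, S2=250, S3=250.
I regrets: 0, 90, 0 → max 90
II regrets: 255, 385, 330 → max 385
III regrets: 250, 345, 175 → max 345
IV regrets: 130, 160, 15 → max 160
V regrets: 325, 0, 400 → max 400
VI regrets: 15, 335, 320 → max 335
Smallest max regret = 90 → I.

I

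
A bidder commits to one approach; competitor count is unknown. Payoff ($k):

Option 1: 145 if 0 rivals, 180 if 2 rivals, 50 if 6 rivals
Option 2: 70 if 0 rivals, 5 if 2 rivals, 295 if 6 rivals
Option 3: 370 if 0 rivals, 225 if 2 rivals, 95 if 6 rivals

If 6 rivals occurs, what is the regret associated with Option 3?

200

Best payoff under 6 rivals is 295.
Regret = 295 − 95 = 200.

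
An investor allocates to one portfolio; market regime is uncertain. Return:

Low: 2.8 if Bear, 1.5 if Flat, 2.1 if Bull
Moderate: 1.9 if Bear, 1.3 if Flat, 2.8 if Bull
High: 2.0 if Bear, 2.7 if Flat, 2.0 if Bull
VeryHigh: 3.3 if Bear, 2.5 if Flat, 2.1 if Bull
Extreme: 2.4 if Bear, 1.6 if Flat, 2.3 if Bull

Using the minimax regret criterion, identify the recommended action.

VeryHigh

Column bests: Bear=3.3, Flat=2.7, Bull=2.8.
Low regrets: 0.5, 1.2, 0.7 → max 1.2
Moderate regrets: 1.4, 1.4, 0.0 → max 1.4
High regrets: 1.3, 0.0, 0.8 → max 1.3
VeryHigh regrets: 0.0, 0.2, 0.7 → max 0.7
Extreme regrets: 0.9, 1.1, 0.5 → max 1.1
Smallest max regret = 0.7 → VeryHigh.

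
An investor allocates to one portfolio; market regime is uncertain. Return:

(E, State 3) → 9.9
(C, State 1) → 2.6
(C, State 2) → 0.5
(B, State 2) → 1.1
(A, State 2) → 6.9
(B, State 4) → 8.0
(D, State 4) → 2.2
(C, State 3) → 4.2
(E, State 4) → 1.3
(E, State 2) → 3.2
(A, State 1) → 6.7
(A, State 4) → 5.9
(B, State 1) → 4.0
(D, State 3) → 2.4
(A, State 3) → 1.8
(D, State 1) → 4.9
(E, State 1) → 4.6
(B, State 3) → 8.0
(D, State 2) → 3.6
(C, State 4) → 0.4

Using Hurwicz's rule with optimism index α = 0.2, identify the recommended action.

A: 0.2·6.9 + 0.8·1.8 = 2.82
B: 0.2·8.0 + 0.8·1.1 = 2.48
C: 0.2·4.2 + 0.8·0.4 = 1.16
D: 0.2·4.9 + 0.8·2.2 = 2.74
E: 0.2·9.9 + 0.8·1.3 = 3.02
Highest Hurwicz score = 3.02 → E.

E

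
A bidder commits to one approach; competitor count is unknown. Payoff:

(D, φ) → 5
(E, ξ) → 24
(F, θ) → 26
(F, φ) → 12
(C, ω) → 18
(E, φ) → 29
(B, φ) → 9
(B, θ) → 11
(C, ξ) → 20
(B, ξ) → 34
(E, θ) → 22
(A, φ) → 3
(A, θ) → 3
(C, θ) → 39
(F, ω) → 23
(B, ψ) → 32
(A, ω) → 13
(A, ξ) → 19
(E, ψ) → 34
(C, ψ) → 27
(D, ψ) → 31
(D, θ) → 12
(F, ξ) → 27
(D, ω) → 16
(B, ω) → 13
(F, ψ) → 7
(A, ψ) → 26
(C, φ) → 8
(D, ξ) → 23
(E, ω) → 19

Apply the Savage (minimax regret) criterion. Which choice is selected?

Column bests: θ=39, φ=29, ψ=34, ω=23, ξ=34.
A regrets: 36, 26, 8, 10, 15 → max 36
B regrets: 28, 20, 2, 10, 0 → max 28
C regrets: 0, 21, 7, 5, 14 → max 21
D regrets: 27, 24, 3, 7, 11 → max 27
E regrets: 17, 0, 0, 4, 10 → max 17
F regrets: 13, 17, 27, 0, 7 → max 27
Smallest max regret = 17 → E.

E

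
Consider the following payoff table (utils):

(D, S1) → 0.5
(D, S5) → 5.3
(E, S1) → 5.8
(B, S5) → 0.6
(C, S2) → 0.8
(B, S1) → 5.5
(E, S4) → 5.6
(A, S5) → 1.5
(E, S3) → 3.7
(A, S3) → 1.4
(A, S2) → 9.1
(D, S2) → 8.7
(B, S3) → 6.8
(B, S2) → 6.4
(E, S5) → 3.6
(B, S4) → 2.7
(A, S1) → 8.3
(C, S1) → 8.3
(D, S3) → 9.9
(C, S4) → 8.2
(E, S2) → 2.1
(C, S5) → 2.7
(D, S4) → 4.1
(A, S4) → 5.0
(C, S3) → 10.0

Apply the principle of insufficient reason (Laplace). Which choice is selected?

Row averages: A=5.06, B=4.4, C=6, D=5.7, E=4.16
Highest average = 6 → C.

C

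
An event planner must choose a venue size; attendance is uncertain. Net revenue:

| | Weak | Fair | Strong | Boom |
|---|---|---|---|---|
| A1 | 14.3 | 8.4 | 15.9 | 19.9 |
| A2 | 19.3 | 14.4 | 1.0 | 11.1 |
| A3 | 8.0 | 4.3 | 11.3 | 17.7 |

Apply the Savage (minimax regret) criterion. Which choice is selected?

A1

Column bests: Weak=19.3, Fair=14.4, Strong=15.9, Boom=19.9.
A1 regrets: 5.0, 6.0, 0.0, 0.0 → max 6.0
A2 regrets: 0.0, 0.0, 14.9, 8.8 → max 14.9
A3 regrets: 11.3, 10.1, 4.6, 2.2 → max 11.3
Smallest max regret = 6.0 → A1.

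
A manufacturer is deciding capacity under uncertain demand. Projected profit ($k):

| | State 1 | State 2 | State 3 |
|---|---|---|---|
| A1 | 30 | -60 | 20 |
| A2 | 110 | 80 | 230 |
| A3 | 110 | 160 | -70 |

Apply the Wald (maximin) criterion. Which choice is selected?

Row minima: A1=-60, A2=80, A3=-70
Best worst-case = 80 → A2.

A2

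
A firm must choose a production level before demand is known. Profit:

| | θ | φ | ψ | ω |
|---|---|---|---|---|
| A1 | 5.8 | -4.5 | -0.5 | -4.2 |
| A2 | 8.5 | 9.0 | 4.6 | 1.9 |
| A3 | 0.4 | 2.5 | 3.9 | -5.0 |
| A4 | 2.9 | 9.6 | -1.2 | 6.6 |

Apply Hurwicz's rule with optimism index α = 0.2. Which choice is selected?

A1: 0.2·5.8 + 0.8·(-4.5) = -2.44
A2: 0.2·9.0 + 0.8·1.9 = 3.32
A3: 0.2·3.9 + 0.8·(-5.0) = -3.22
A4: 0.2·9.6 + 0.8·(-1.2) = 0.96
Highest Hurwicz score = 3.32 → A2.

A2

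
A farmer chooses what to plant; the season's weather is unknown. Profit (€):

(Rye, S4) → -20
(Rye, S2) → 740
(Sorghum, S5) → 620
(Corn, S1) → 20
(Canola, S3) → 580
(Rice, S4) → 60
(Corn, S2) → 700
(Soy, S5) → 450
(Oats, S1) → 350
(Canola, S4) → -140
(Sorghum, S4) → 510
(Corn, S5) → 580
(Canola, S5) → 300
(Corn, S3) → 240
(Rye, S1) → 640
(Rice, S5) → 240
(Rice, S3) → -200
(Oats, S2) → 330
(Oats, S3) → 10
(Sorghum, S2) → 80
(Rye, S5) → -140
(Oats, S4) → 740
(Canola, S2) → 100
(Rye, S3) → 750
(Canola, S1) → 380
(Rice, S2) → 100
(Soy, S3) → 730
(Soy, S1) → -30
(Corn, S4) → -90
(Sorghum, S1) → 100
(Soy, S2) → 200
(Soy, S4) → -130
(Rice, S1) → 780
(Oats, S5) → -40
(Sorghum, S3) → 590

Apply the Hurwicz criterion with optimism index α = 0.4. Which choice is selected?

Rice: 0.4·780 + 0.6·(-200) = 192
Rye: 0.4·750 + 0.6·(-140) = 216
Soy: 0.4·730 + 0.6·(-130) = 214
Oats: 0.4·740 + 0.6·(-40) = 272
Canola: 0.4·580 + 0.6·(-140) = 148
Corn: 0.4·700 + 0.6·(-90) = 226
Sorghum: 0.4·620 + 0.6·80 = 296
Highest Hurwicz score = 296 → Sorghum.

Sorghum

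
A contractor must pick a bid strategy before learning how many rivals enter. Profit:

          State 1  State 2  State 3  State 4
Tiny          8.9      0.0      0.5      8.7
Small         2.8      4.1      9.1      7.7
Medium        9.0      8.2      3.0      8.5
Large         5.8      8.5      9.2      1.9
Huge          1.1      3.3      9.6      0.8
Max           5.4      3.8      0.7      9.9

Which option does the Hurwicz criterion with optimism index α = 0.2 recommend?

Medium

Tiny: 0.2·8.9 + 0.8·0.0 = 1.78
Small: 0.2·9.1 + 0.8·2.8 = 4.06
Medium: 0.2·9.0 + 0.8·3.0 = 4.2
Large: 0.2·9.2 + 0.8·1.9 = 3.36
Huge: 0.2·9.6 + 0.8·0.8 = 2.56
Max: 0.2·9.9 + 0.8·0.7 = 2.54
Highest Hurwicz score = 4.2 → Medium.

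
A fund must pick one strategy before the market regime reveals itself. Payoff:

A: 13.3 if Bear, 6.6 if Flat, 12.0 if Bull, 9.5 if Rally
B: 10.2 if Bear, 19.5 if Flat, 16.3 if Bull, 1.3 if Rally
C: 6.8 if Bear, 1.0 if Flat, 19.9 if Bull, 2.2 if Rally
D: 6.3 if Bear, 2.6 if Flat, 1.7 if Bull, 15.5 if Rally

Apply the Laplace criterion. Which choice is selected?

B

Row averages: A=10.35, B=11.825, C=7.475, D=6.525
Highest average = 11.825 → B.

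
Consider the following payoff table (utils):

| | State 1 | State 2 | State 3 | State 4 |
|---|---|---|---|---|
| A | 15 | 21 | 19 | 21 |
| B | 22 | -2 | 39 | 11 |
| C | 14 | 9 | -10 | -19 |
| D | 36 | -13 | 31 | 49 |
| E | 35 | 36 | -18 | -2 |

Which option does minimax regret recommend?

A

Column bests: State 1=36, State 2=36, State 3=39, State 4=49.
A regrets: 21, 15, 20, 28 → max 28
B regrets: 14, 38, 0, 38 → max 38
C regrets: 22, 27, 49, 68 → max 68
D regrets: 0, 49, 8, 0 → max 49
E regrets: 1, 0, 57, 51 → max 57
Smallest max regret = 28 → A.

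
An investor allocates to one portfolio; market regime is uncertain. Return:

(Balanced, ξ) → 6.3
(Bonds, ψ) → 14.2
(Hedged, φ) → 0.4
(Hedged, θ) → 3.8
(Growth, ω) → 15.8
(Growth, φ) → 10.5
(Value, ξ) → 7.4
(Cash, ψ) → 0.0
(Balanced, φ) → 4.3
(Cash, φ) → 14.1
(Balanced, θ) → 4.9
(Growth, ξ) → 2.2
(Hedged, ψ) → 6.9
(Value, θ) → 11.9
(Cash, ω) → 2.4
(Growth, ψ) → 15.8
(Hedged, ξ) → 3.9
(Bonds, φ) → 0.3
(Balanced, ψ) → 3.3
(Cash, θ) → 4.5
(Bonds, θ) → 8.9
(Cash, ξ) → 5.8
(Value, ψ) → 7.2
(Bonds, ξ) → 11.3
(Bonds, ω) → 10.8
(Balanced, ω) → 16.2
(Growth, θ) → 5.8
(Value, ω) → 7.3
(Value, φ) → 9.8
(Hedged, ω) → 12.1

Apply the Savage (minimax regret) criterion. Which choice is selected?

Column bests: θ=11.9, φ=14.1, ψ=15.8, ω=16.2, ξ=11.3.
Cash regrets: 7.4, 0.0, 15.8, 13.8, 5.5 → max 15.8
Balanced regrets: 7.0, 9.8, 12.5, 0.0, 5.0 → max 12.5
Bonds regrets: 3.0, 13.8, 1.6, 5.4, 0.0 → max 13.8
Value regrets: 0.0, 4.3, 8.6, 8.9, 3.9 → max 8.9
Hedged regrets: 8.1, 13.7, 8.9, 4.1, 7.4 → max 13.7
Growth regrets: 6.1, 3.6, 0.0, 0.4, 9.1 → max 9.1
Smallest max regret = 8.9 → Value.

Value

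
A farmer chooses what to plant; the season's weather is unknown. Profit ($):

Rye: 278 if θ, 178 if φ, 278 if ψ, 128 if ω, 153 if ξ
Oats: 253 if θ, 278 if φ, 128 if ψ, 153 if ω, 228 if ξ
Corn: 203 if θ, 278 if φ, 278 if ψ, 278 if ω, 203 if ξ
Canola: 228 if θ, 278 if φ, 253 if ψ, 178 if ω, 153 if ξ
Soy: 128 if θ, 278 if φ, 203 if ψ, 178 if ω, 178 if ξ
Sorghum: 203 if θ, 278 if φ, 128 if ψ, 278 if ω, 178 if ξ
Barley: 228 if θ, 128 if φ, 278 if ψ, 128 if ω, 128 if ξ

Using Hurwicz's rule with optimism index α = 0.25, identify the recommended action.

Rye: 0.25·278 + 0.75·128 = 165.5
Oats: 0.25·278 + 0.75·128 = 165.5
Corn: 0.25·278 + 0.75·203 = 221.75
Canola: 0.25·278 + 0.75·153 = 184.25
Soy: 0.25·278 + 0.75·128 = 165.5
Sorghum: 0.25·278 + 0.75·128 = 165.5
Barley: 0.25·278 + 0.75·128 = 165.5
Highest Hurwicz score = 221.75 → Corn.

Corn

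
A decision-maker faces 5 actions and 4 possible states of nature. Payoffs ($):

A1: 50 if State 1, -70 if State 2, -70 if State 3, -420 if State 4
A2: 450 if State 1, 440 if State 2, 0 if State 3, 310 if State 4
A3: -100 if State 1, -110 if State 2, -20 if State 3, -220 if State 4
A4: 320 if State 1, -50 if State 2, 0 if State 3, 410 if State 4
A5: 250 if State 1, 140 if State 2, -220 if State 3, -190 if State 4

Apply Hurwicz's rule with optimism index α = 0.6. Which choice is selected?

A1: 0.6·50 + 0.4·(-420) = -138
A2: 0.6·450 + 0.4·0 = 270
A3: 0.6·(-20) + 0.4·(-220) = -100
A4: 0.6·410 + 0.4·(-50) = 226
A5: 0.6·250 + 0.4·(-220) = 62
Highest Hurwicz score = 270 → A2.

A2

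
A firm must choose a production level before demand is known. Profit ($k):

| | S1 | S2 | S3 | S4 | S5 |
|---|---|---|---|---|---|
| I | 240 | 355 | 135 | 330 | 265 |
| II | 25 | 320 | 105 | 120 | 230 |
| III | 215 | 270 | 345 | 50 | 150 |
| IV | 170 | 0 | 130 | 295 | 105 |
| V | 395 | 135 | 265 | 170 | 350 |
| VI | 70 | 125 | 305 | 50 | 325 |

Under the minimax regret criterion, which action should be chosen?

Column bests: S1=395, S2=355, S3=345, S4=330, S5=350.
I regrets: 155, 0, 210, 0, 85 → max 210
II regrets: 370, 35, 240, 210, 120 → max 370
III regrets: 180, 85, 0, 280, 200 → max 280
IV regrets: 225, 355, 215, 35, 245 → max 355
V regrets: 0, 220, 80, 160, 0 → max 220
VI regrets: 325, 230, 40, 280, 25 → max 325
Smallest max regret = 210 → I.

I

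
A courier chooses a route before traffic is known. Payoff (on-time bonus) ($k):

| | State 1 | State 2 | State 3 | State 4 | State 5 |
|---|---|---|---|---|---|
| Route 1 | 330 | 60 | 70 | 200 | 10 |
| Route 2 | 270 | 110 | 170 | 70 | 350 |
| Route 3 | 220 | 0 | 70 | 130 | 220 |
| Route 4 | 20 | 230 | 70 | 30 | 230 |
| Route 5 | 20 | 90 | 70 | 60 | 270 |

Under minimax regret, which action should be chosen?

Route 2

Column bests: State 1=330, State 2=230, State 3=170, State 4=200, State 5=350.
Route 1 regrets: 0, 170, 100, 0, 340 → max 340
Route 2 regrets: 60, 120, 0, 130, 0 → max 130
Route 3 regrets: 110, 230, 100, 70, 130 → max 230
Route 4 regrets: 310, 0, 100, 170, 120 → max 310
Route 5 regrets: 310, 140, 100, 140, 80 → max 310
Smallest max regret = 130 → Route 2.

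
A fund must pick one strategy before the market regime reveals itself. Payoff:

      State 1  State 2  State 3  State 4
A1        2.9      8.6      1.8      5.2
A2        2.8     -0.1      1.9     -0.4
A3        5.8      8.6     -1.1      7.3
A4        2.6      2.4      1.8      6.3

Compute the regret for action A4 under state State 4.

Best payoff under State 4 is 7.3.
Regret = 7.3 − 6.3 = 1.0.

1.0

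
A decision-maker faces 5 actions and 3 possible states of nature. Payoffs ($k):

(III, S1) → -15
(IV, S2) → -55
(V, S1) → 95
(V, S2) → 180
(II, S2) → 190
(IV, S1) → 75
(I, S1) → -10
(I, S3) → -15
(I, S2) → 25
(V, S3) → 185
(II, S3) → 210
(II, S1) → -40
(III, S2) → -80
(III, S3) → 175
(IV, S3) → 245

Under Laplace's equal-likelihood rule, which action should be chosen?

Row averages: I=0, II=120, III=80/3, IV=265/3, V=460/3
Highest average = 460/3 → V.

V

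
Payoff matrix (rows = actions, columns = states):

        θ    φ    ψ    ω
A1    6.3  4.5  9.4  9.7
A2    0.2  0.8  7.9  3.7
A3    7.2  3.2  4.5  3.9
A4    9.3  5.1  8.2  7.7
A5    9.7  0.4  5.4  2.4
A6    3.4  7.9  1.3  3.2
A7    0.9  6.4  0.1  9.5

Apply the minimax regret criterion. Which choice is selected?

A4

Column bests: θ=9.7, φ=7.9, ψ=9.4, ω=9.7.
A1 regrets: 3.4, 3.4, 0.0, 0.0 → max 3.4
A2 regrets: 9.5, 7.1, 1.5, 6.0 → max 9.5
A3 regrets: 2.5, 4.7, 4.9, 5.8 → max 5.8
A4 regrets: 0.4, 2.8, 1.2, 2.0 → max 2.8
A5 regrets: 0.0, 7.5, 4.0, 7.3 → max 7.5
A6 regrets: 6.3, 0.0, 8.1, 6.5 → max 8.1
A7 regrets: 8.8, 1.5, 9.3, 0.2 → max 9.3
Smallest max regret = 2.8 → A4.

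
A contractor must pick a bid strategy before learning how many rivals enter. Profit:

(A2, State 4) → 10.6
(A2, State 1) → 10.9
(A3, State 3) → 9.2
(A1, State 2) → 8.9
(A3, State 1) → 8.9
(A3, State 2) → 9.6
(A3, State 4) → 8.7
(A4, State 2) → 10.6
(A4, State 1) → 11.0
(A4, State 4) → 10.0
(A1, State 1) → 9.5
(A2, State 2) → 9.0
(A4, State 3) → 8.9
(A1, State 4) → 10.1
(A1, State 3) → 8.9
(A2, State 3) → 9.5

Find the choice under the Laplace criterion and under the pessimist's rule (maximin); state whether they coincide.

laplace → A4; maximin → A2 (disagree)

Row averages: A1=9.35, A2=10, A3=9.1, A4=10.125
Highest average = 10.125 → A4.
Row minima: A1=8.9, A2=9.0, A3=8.7, A4=8.9
Best worst-case = 9.0 → A2.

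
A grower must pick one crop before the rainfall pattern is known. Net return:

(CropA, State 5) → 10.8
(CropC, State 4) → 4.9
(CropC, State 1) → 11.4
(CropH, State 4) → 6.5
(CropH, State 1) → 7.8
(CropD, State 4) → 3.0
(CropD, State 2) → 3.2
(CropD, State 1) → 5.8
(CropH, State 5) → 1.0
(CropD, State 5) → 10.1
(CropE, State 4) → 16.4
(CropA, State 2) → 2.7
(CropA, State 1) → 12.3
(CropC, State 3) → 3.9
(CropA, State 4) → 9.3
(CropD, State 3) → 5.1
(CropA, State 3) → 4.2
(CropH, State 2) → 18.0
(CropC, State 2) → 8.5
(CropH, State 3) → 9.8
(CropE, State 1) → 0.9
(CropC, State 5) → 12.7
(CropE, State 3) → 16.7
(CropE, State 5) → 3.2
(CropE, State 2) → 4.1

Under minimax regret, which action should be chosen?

Column bests: State 1=12.3, State 2=18.0, State 3=16.7, State 4=16.4, State 5=12.7.
CropC regrets: 0.9, 9.5, 12.8, 11.5, 0.0 → max 12.8
CropD regrets: 6.5, 14.8, 11.6, 13.4, 2.6 → max 14.8
CropH regrets: 4.5, 0.0, 6.9, 9.9, 11.7 → max 11.7
CropE regrets: 11.4, 13.9, 0.0, 0.0, 9.5 → max 13.9
CropA regrets: 0.0, 15.3, 12.5, 7.1, 1.9 → max 15.3
Smallest max regret = 11.7 → CropH.

CropH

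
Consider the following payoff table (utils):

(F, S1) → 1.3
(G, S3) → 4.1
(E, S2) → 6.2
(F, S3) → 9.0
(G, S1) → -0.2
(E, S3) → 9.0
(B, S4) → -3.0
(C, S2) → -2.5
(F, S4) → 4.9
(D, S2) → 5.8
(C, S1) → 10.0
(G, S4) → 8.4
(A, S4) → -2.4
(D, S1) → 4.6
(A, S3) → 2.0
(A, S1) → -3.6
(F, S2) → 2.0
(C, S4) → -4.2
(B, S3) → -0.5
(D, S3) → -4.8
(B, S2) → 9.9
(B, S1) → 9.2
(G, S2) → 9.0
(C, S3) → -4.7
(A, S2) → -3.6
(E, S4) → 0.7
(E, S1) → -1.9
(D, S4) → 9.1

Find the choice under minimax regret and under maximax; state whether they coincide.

Column bests: S1=10.0, S2=9.9, S3=9.0, S4=9.1.
A regrets: 13.6, 13.5, 7.0, 11.5 → max 13.6
B regrets: 0.8, 0.0, 9.5, 12.1 → max 12.1
C regrets: 0.0, 12.4, 13.7, 13.3 → max 13.7
D regrets: 5.4, 4.1, 13.8, 0.0 → max 13.8
E regrets: 11.9, 3.7, 0.0, 8.4 → max 11.9
F regrets: 8.7, 7.9, 0.0, 4.2 → max 8.7
G regrets: 10.2, 0.9, 4.9, 0.7 → max 10.2
Smallest max regret = 8.7 → F.
Row maxima: A=2.0, B=9.9, C=10.0, D=9.1, E=9.0, F=9.0, G=9.0
Best best-case = 10.0 → C.

minimax regret → F; maximax → C (disagree)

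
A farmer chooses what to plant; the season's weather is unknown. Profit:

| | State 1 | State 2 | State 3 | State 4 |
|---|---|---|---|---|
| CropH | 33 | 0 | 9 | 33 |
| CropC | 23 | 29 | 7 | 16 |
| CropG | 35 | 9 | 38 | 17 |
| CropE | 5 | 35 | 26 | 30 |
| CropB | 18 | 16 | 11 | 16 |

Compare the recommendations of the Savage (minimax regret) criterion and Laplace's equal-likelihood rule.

minimax regret → CropG; laplace → CropG (agree)

Column bests: State 1=35, State 2=35, State 3=38, State 4=33.
CropH regrets: 2, 35, 29, 0 → max 35
CropC regrets: 12, 6, 31, 17 → max 31
CropG regrets: 0, 26, 0, 16 → max 26
CropE regrets: 30, 0, 12, 3 → max 30
CropB regrets: 17, 19, 27, 17 → max 27
Smallest max regret = 26 → CropG.
Row averages: CropH=18.75, CropC=18.75, CropG=24.75, CropE=24, CropB=15.25
Highest average = 24.75 → CropG.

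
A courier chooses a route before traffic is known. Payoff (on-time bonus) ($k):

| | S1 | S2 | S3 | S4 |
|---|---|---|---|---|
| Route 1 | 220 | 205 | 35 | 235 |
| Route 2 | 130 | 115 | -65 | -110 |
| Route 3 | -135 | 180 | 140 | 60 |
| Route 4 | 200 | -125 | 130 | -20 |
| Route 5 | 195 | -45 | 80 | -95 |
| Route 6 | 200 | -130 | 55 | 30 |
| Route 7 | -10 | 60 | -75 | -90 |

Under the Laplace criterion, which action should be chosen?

Row averages: Route 1=173.75, Route 2=17.5, Route 3=61.25, Route 4=46.25, Route 5=33.75, Route 6=38.75, Route 7=-28.75
Highest average = 173.75 → Route 1.

Route 1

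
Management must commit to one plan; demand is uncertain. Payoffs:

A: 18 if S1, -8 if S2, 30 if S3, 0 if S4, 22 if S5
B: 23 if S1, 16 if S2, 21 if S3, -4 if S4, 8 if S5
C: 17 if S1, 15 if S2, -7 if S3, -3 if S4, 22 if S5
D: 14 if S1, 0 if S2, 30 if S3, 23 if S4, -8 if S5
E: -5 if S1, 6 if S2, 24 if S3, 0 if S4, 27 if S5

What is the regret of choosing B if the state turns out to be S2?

Best payoff under S2 is 16.
Regret = 16 − 16 = 0.

0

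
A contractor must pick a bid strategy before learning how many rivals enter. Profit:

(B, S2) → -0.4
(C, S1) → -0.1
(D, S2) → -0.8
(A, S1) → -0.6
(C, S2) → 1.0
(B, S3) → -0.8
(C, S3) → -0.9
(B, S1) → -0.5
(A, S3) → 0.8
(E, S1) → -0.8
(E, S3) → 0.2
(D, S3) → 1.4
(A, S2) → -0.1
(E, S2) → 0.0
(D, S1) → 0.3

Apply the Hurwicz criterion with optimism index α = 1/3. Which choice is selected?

D

A: 1/3·0.8 + 2/3·(-0.6) = -2/15
B: 1/3·(-0.4) + 2/3·(-0.8) = -2/3
C: 1/3·1.0 + 2/3·(-0.9) = -4/15
D: 1/3·1.4 + 2/3·(-0.8) = -1/15
E: 1/3·0.2 + 2/3·(-0.8) = -7/15
Highest Hurwicz score = -1/15 → D.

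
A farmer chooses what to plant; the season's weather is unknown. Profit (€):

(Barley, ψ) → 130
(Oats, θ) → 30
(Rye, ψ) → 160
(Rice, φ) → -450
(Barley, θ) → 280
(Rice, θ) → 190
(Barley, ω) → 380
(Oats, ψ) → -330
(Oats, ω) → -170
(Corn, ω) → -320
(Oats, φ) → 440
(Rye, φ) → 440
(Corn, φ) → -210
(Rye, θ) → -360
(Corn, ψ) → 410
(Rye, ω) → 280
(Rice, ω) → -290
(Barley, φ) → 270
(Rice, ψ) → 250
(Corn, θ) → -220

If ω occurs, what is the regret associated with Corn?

700

Best payoff under ω is 380.
Regret = 380 − (-320) = 700.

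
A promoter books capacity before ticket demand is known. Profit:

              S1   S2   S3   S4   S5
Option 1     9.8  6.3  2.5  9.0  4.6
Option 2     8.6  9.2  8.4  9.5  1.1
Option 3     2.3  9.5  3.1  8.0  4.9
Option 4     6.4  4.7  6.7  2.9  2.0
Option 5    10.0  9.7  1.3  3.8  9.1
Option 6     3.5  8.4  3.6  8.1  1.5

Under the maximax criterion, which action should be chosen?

Row maxima: Option 1=9.8, Option 2=9.5, Option 3=9.5, Option 4=6.7, Option 5=10.0, Option 6=8.4
Best best-case = 10.0 → Option 5.

Option 5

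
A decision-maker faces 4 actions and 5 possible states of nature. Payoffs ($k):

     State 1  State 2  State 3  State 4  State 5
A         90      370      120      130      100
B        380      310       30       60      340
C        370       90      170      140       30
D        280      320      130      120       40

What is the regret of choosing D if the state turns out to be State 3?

Best payoff under State 3 is 170.
Regret = 170 − 130 = 40.

40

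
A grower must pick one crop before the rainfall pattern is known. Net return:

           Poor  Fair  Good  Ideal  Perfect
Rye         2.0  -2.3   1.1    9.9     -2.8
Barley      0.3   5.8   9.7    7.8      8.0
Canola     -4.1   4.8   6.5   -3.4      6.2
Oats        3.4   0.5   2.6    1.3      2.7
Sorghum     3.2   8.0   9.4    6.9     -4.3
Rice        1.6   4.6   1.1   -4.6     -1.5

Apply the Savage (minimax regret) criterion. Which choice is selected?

Barley

Column bests: Poor=3.4, Fair=8.0, Good=9.7, Ideal=9.9, Perfect=8.0.
Rye regrets: 1.4, 10.3, 8.6, 0.0, 10.8 → max 10.8
Barley regrets: 3.1, 2.2, 0.0, 2.1, 0.0 → max 3.1
Canola regrets: 7.5, 3.2, 3.2, 13.3, 1.8 → max 13.3
Oats regrets: 0.0, 7.5, 7.1, 8.6, 5.3 → max 8.6
Sorghum regrets: 0.2, 0.0, 0.3, 3.0, 12.3 → max 12.3
Rice regrets: 1.8, 3.4, 8.6, 14.5, 9.5 → max 14.5
Smallest max regret = 3.1 → Barley.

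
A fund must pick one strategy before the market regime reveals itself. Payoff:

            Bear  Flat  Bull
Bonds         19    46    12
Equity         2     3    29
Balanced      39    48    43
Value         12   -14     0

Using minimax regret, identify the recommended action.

Column bests: Bear=39, Flat=48, Bull=43.
Bonds regrets: 20, 2, 31 → max 31
Equity regrets: 37, 45, 14 → max 45
Balanced regrets: 0, 0, 0 → max 0
Value regrets: 27, 62, 43 → max 62
Smallest max regret = 0 → Balanced.

Balanced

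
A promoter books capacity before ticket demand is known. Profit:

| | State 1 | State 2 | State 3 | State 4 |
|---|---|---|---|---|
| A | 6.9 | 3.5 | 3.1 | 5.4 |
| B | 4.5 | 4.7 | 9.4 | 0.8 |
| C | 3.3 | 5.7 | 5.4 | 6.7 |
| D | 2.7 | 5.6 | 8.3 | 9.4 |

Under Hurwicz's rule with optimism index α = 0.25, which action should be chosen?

A: 0.25·6.9 + 0.75·3.1 = 4.05
B: 0.25·9.4 + 0.75·0.8 = 2.95
C: 0.25·6.7 + 0.75·3.3 = 4.15
D: 0.25·9.4 + 0.75·2.7 = 4.375
Highest Hurwicz score = 4.375 → D.

D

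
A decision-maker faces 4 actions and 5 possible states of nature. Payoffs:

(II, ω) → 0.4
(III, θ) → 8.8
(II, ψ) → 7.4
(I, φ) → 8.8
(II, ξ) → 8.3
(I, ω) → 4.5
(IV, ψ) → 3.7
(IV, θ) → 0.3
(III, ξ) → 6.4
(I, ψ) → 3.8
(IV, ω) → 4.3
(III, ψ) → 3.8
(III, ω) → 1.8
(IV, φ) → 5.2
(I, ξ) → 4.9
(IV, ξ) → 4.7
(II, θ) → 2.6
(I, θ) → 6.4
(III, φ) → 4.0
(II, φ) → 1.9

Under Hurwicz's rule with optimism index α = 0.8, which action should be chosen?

I: 0.8·8.8 + 0.2·3.8 = 7.8
II: 0.8·8.3 + 0.2·0.4 = 6.72
III: 0.8·8.8 + 0.2·1.8 = 7.4
IV: 0.8·5.2 + 0.2·0.3 = 4.22
Highest Hurwicz score = 7.8 → I.

I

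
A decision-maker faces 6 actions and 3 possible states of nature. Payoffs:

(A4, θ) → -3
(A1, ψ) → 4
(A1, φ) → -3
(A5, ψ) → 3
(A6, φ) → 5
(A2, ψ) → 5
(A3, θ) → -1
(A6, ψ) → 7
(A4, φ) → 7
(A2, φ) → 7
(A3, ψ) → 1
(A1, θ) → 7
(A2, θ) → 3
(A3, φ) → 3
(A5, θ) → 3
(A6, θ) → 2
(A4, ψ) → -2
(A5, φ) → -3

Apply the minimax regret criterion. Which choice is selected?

A2

Column bests: θ=7, φ=7, ψ=7.
A1 regrets: 0, 10, 3 → max 10
A2 regrets: 4, 0, 2 → max 4
A3 regrets: 8, 4, 6 → max 8
A4 regrets: 10, 0, 9 → max 10
A5 regrets: 4, 10, 4 → max 10
A6 regrets: 5, 2, 0 → max 5
Smallest max regret = 4 → A2.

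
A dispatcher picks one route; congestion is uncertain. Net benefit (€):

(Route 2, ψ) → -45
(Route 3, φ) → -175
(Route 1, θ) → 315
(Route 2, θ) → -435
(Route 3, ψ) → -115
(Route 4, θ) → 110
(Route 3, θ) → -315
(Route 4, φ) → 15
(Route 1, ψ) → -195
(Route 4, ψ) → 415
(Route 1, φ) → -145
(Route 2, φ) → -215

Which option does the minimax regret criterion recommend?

Route 4

Column bests: θ=315, φ=15, ψ=415.
Route 1 regrets: 0, 160, 610 → max 610
Route 2 regrets: 750, 230, 460 → max 750
Route 3 regrets: 630, 190, 530 → max 630
Route 4 regrets: 205, 0, 0 → max 205
Smallest max regret = 205 → Route 4.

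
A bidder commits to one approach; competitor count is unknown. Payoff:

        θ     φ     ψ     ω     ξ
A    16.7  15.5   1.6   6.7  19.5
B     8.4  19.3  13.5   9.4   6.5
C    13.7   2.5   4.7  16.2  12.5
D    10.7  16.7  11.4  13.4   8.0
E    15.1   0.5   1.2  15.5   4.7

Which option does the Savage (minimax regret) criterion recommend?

D

Column bests: θ=16.7, φ=19.3, ψ=13.5, ω=16.2, ξ=19.5.
A regrets: 0.0, 3.8, 11.9, 9.5, 0.0 → max 11.9
B regrets: 8.3, 0.0, 0.0, 6.8, 13.0 → max 13.0
C regrets: 3.0, 16.8, 8.8, 0.0, 7.0 → max 16.8
D regrets: 6.0, 2.6, 2.1, 2.8, 11.5 → max 11.5
E regrets: 1.6, 18.8, 12.3, 0.7, 14.8 → max 18.8
Smallest max regret = 11.5 → D.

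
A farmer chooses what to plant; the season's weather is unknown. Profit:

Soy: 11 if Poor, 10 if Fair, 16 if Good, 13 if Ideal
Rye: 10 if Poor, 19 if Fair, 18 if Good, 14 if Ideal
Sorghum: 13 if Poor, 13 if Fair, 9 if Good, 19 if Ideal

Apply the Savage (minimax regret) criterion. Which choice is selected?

Column bests: Poor=13, Fair=19, Good=18, Ideal=19.
Soy regrets: 2, 9, 2, 6 → max 9
Rye regrets: 3, 0, 0, 5 → max 5
Sorghum regrets: 0, 6, 9, 0 → max 9
Smallest max regret = 5 → Rye.

Rye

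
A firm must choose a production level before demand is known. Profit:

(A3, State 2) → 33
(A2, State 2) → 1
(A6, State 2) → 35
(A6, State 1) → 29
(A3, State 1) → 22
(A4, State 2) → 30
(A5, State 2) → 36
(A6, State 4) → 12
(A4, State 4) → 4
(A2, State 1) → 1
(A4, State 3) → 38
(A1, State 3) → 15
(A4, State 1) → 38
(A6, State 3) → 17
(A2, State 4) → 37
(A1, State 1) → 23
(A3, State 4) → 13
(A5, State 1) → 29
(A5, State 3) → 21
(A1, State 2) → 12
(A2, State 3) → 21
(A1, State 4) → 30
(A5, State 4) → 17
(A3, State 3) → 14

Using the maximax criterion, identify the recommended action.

Row maxima: A1=30, A2=37, A3=33, A4=38, A5=36, A6=35
Best best-case = 38 → A4.

A4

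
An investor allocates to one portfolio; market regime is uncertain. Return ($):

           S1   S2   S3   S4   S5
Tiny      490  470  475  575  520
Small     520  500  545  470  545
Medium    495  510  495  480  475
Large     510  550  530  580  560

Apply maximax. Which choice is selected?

Row maxima: Tiny=575, Small=545, Medium=510, Large=580
Best best-case = 580 → Large.

Large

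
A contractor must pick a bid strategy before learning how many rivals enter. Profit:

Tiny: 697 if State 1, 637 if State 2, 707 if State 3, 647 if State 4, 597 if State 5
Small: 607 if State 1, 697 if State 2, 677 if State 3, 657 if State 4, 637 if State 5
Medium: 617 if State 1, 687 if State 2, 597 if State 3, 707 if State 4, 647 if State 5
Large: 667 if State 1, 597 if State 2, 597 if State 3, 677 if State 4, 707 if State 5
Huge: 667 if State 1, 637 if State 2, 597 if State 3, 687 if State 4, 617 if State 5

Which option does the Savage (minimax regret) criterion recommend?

Column bests: State 1=697, State 2=697, State 3=707, State 4=707, State 5=707.
Tiny regrets: 0, 60, 0, 60, 110 → max 110
Small regrets: 90, 0, 30, 50, 70 → max 90
Medium regrets: 80, 10, 110, 0, 60 → max 110
Large regrets: 30, 100, 110, 30, 0 → max 110
Huge regrets: 30, 60, 110, 20, 90 → max 110
Smallest max regret = 90 → Small.

Small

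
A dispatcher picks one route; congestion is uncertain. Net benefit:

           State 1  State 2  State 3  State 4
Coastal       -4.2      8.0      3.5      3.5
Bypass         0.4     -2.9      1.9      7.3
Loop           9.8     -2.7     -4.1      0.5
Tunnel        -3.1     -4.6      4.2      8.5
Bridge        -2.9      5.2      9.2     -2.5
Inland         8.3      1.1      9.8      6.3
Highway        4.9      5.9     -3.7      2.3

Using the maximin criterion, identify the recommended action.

Inland

Row minima: Coastal=-4.2, Bypass=-2.9, Loop=-4.1, Tunnel=-4.6, Bridge=-2.9, Inland=1.1, Highway=-3.7
Best worst-case = 1.1 → Inland.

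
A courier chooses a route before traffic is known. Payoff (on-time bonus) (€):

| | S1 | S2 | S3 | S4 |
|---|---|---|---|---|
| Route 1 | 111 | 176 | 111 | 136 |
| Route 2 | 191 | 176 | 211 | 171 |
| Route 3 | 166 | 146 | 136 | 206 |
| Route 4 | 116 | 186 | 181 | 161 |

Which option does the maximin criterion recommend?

Row minima: Route 1=111, Route 2=171, Route 3=136, Route 4=116
Best worst-case = 171 → Route 2.

Route 2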